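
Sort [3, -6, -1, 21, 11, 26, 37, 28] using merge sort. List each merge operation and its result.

Divide and conquer:
  Merge [3] + [-6] -> [-6, 3]
  Merge [-1] + [21] -> [-1, 21]
  Merge [-6, 3] + [-1, 21] -> [-6, -1, 3, 21]
  Merge [11] + [26] -> [11, 26]
  Merge [37] + [28] -> [28, 37]
  Merge [11, 26] + [28, 37] -> [11, 26, 28, 37]
  Merge [-6, -1, 3, 21] + [11, 26, 28, 37] -> [-6, -1, 3, 11, 21, 26, 28, 37]


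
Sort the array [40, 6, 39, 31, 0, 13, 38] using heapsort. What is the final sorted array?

Build heap: [40, 31, 39, 6, 0, 13, 38]
Extract 40: [39, 31, 38, 6, 0, 13, 40]
Extract 39: [38, 31, 13, 6, 0, 39, 40]
Extract 38: [31, 6, 13, 0, 38, 39, 40]
Extract 31: [13, 6, 0, 31, 38, 39, 40]
Extract 13: [6, 0, 13, 31, 38, 39, 40]
Extract 6: [0, 6, 13, 31, 38, 39, 40]


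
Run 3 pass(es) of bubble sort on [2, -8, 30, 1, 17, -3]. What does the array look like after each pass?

After pass 1: [-8, 2, 1, 17, -3, 30] (4 swaps)
After pass 2: [-8, 1, 2, -3, 17, 30] (2 swaps)
After pass 3: [-8, 1, -3, 2, 17, 30] (1 swaps)
Total swaps: 7


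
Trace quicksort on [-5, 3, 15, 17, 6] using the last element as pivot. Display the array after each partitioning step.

Partition 1: pivot=6 at index 2 -> [-5, 3, 6, 17, 15]
Partition 2: pivot=3 at index 1 -> [-5, 3, 6, 17, 15]
Partition 3: pivot=15 at index 3 -> [-5, 3, 6, 15, 17]


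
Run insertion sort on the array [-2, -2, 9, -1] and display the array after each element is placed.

First element -2 is already 'sorted'
Insert -2: shifted 0 elements -> [-2, -2, 9, -1]
Insert 9: shifted 0 elements -> [-2, -2, 9, -1]
Insert -1: shifted 1 elements -> [-2, -2, -1, 9]


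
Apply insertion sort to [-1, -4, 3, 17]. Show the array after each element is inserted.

First element -1 is already 'sorted'
Insert -4: shifted 1 elements -> [-4, -1, 3, 17]
Insert 3: shifted 0 elements -> [-4, -1, 3, 17]
Insert 17: shifted 0 elements -> [-4, -1, 3, 17]


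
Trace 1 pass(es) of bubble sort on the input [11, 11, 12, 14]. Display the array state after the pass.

After pass 1: [11, 11, 12, 14] (0 swaps)
Total swaps: 0


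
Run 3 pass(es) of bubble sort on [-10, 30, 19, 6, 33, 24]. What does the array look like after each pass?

After pass 1: [-10, 19, 6, 30, 24, 33] (3 swaps)
After pass 2: [-10, 6, 19, 24, 30, 33] (2 swaps)
After pass 3: [-10, 6, 19, 24, 30, 33] (0 swaps)
Total swaps: 5


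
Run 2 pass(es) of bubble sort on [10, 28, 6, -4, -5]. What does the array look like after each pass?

After pass 1: [10, 6, -4, -5, 28] (3 swaps)
After pass 2: [6, -4, -5, 10, 28] (3 swaps)
Total swaps: 6


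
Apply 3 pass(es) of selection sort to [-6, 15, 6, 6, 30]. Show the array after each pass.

Pass 1: Select minimum -6 at index 0, swap -> [-6, 15, 6, 6, 30]
Pass 2: Select minimum 6 at index 2, swap -> [-6, 6, 15, 6, 30]
Pass 3: Select minimum 6 at index 3, swap -> [-6, 6, 6, 15, 30]


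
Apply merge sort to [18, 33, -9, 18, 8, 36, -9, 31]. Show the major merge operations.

Divide and conquer:
  Merge [18] + [33] -> [18, 33]
  Merge [-9] + [18] -> [-9, 18]
  Merge [18, 33] + [-9, 18] -> [-9, 18, 18, 33]
  Merge [8] + [36] -> [8, 36]
  Merge [-9] + [31] -> [-9, 31]
  Merge [8, 36] + [-9, 31] -> [-9, 8, 31, 36]
  Merge [-9, 18, 18, 33] + [-9, 8, 31, 36] -> [-9, -9, 8, 18, 18, 31, 33, 36]


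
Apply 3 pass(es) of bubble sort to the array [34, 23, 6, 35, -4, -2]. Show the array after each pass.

After pass 1: [23, 6, 34, -4, -2, 35] (4 swaps)
After pass 2: [6, 23, -4, -2, 34, 35] (3 swaps)
After pass 3: [6, -4, -2, 23, 34, 35] (2 swaps)
Total swaps: 9


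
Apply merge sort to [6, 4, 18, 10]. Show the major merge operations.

Divide and conquer:
  Merge [6] + [4] -> [4, 6]
  Merge [18] + [10] -> [10, 18]
  Merge [4, 6] + [10, 18] -> [4, 6, 10, 18]


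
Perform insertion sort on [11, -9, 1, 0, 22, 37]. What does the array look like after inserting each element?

First element 11 is already 'sorted'
Insert -9: shifted 1 elements -> [-9, 11, 1, 0, 22, 37]
Insert 1: shifted 1 elements -> [-9, 1, 11, 0, 22, 37]
Insert 0: shifted 2 elements -> [-9, 0, 1, 11, 22, 37]
Insert 22: shifted 0 elements -> [-9, 0, 1, 11, 22, 37]
Insert 37: shifted 0 elements -> [-9, 0, 1, 11, 22, 37]


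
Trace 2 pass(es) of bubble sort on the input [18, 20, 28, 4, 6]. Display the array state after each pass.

After pass 1: [18, 20, 4, 6, 28] (2 swaps)
After pass 2: [18, 4, 6, 20, 28] (2 swaps)
Total swaps: 4


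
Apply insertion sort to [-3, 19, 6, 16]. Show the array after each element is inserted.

First element -3 is already 'sorted'
Insert 19: shifted 0 elements -> [-3, 19, 6, 16]
Insert 6: shifted 1 elements -> [-3, 6, 19, 16]
Insert 16: shifted 1 elements -> [-3, 6, 16, 19]


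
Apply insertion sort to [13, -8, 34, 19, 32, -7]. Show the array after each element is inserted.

First element 13 is already 'sorted'
Insert -8: shifted 1 elements -> [-8, 13, 34, 19, 32, -7]
Insert 34: shifted 0 elements -> [-8, 13, 34, 19, 32, -7]
Insert 19: shifted 1 elements -> [-8, 13, 19, 34, 32, -7]
Insert 32: shifted 1 elements -> [-8, 13, 19, 32, 34, -7]
Insert -7: shifted 4 elements -> [-8, -7, 13, 19, 32, 34]


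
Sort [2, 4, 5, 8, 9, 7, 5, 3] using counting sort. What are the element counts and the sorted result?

Count array: [0, 0, 1, 1, 1, 2, 0, 1, 1, 1]
(count[i] = number of elements equal to i)
Cumulative count: [0, 0, 1, 2, 3, 5, 5, 6, 7, 8]
Sorted: [2, 3, 4, 5, 5, 7, 8, 9]


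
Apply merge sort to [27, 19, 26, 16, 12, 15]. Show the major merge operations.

Divide and conquer:
  Merge [19] + [26] -> [19, 26]
  Merge [27] + [19, 26] -> [19, 26, 27]
  Merge [12] + [15] -> [12, 15]
  Merge [16] + [12, 15] -> [12, 15, 16]
  Merge [19, 26, 27] + [12, 15, 16] -> [12, 15, 16, 19, 26, 27]


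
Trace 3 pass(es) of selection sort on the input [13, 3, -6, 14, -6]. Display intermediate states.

Pass 1: Select minimum -6 at index 2, swap -> [-6, 3, 13, 14, -6]
Pass 2: Select minimum -6 at index 4, swap -> [-6, -6, 13, 14, 3]
Pass 3: Select minimum 3 at index 4, swap -> [-6, -6, 3, 14, 13]


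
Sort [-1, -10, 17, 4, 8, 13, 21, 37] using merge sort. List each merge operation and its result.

Divide and conquer:
  Merge [-1] + [-10] -> [-10, -1]
  Merge [17] + [4] -> [4, 17]
  Merge [-10, -1] + [4, 17] -> [-10, -1, 4, 17]
  Merge [8] + [13] -> [8, 13]
  Merge [21] + [37] -> [21, 37]
  Merge [8, 13] + [21, 37] -> [8, 13, 21, 37]
  Merge [-10, -1, 4, 17] + [8, 13, 21, 37] -> [-10, -1, 4, 8, 13, 17, 21, 37]


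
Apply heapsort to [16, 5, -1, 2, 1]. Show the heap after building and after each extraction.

Build heap: [16, 5, -1, 2, 1]
Extract 16: [5, 2, -1, 1, 16]
Extract 5: [2, 1, -1, 5, 16]
Extract 2: [1, -1, 2, 5, 16]
Extract 1: [-1, 1, 2, 5, 16]


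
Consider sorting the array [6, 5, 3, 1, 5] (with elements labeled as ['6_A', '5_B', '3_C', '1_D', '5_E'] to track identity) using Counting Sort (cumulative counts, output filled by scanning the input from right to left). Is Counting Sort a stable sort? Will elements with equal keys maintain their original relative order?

Trace Counting Sort on the labeled array (the key is the number; the letter only tracks identity):
  Counts for values 0..6: [0, 1, 0, 1, 0, 2, 1]
  Cumulative counts: [0, 1, 1, 2, 2, 4, 5]
  Scan right to left: place 5_E at output index 3
  Scan right to left: place 1_D at output index 0
  Scan right to left: place 3_C at output index 1
  Scan right to left: place 5_B at output index 2
  Scan right to left: place 6_A at output index 4
  Output: [1_D, 3_C, 5_B, 5_E, 6_A]
Equal keys:
  value 5: originally 5_B, 5_E; after sorting 5_B, 5_E -> order preserved
All equal keys kept their original relative order. Counting Sort is stable: scanning the input right to left with decreasing cumulative counts places later duplicates at later output positions.
Answer: Stable


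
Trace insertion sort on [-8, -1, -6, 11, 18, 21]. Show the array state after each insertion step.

First element -8 is already 'sorted'
Insert -1: shifted 0 elements -> [-8, -1, -6, 11, 18, 21]
Insert -6: shifted 1 elements -> [-8, -6, -1, 11, 18, 21]
Insert 11: shifted 0 elements -> [-8, -6, -1, 11, 18, 21]
Insert 18: shifted 0 elements -> [-8, -6, -1, 11, 18, 21]
Insert 21: shifted 0 elements -> [-8, -6, -1, 11, 18, 21]


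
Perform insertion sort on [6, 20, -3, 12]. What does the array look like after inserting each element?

First element 6 is already 'sorted'
Insert 20: shifted 0 elements -> [6, 20, -3, 12]
Insert -3: shifted 2 elements -> [-3, 6, 20, 12]
Insert 12: shifted 1 elements -> [-3, 6, 12, 20]


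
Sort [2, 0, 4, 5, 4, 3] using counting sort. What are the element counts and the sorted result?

Count array: [1, 0, 1, 1, 2, 1]
(count[i] = number of elements equal to i)
Cumulative count: [1, 1, 2, 3, 5, 6]
Sorted: [0, 2, 3, 4, 4, 5]


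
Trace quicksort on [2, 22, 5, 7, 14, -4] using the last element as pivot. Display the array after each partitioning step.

Partition 1: pivot=-4 at index 0 -> [-4, 22, 5, 7, 14, 2]
Partition 2: pivot=2 at index 1 -> [-4, 2, 5, 7, 14, 22]
Partition 3: pivot=22 at index 5 -> [-4, 2, 5, 7, 14, 22]
Partition 4: pivot=14 at index 4 -> [-4, 2, 5, 7, 14, 22]
Partition 5: pivot=7 at index 3 -> [-4, 2, 5, 7, 14, 22]


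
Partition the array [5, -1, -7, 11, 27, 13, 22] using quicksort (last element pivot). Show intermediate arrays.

Partition 1: pivot=22 at index 5 -> [5, -1, -7, 11, 13, 22, 27]
Partition 2: pivot=13 at index 4 -> [5, -1, -7, 11, 13, 22, 27]
Partition 3: pivot=11 at index 3 -> [5, -1, -7, 11, 13, 22, 27]
Partition 4: pivot=-7 at index 0 -> [-7, -1, 5, 11, 13, 22, 27]
Partition 5: pivot=5 at index 2 -> [-7, -1, 5, 11, 13, 22, 27]


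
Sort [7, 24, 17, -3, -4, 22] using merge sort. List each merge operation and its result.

Divide and conquer:
  Merge [24] + [17] -> [17, 24]
  Merge [7] + [17, 24] -> [7, 17, 24]
  Merge [-4] + [22] -> [-4, 22]
  Merge [-3] + [-4, 22] -> [-4, -3, 22]
  Merge [7, 17, 24] + [-4, -3, 22] -> [-4, -3, 7, 17, 22, 24]


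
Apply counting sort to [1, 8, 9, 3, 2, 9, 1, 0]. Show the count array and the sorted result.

Count array: [1, 2, 1, 1, 0, 0, 0, 0, 1, 2]
(count[i] = number of elements equal to i)
Cumulative count: [1, 3, 4, 5, 5, 5, 5, 5, 6, 8]
Sorted: [0, 1, 1, 2, 3, 8, 9, 9]


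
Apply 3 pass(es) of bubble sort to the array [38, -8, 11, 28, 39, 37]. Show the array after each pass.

After pass 1: [-8, 11, 28, 38, 37, 39] (4 swaps)
After pass 2: [-8, 11, 28, 37, 38, 39] (1 swaps)
After pass 3: [-8, 11, 28, 37, 38, 39] (0 swaps)
Total swaps: 5


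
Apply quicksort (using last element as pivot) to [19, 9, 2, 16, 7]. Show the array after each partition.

Partition 1: pivot=7 at index 1 -> [2, 7, 19, 16, 9]
Partition 2: pivot=9 at index 2 -> [2, 7, 9, 16, 19]
Partition 3: pivot=19 at index 4 -> [2, 7, 9, 16, 19]


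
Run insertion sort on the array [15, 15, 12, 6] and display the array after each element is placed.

First element 15 is already 'sorted'
Insert 15: shifted 0 elements -> [15, 15, 12, 6]
Insert 12: shifted 2 elements -> [12, 15, 15, 6]
Insert 6: shifted 3 elements -> [6, 12, 15, 15]


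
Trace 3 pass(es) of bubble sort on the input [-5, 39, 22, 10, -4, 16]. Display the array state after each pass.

After pass 1: [-5, 22, 10, -4, 16, 39] (4 swaps)
After pass 2: [-5, 10, -4, 16, 22, 39] (3 swaps)
After pass 3: [-5, -4, 10, 16, 22, 39] (1 swaps)
Total swaps: 8


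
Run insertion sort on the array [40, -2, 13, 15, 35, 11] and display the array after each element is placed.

First element 40 is already 'sorted'
Insert -2: shifted 1 elements -> [-2, 40, 13, 15, 35, 11]
Insert 13: shifted 1 elements -> [-2, 13, 40, 15, 35, 11]
Insert 15: shifted 1 elements -> [-2, 13, 15, 40, 35, 11]
Insert 35: shifted 1 elements -> [-2, 13, 15, 35, 40, 11]
Insert 11: shifted 4 elements -> [-2, 11, 13, 15, 35, 40]


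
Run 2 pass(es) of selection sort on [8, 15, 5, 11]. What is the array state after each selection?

Pass 1: Select minimum 5 at index 2, swap -> [5, 15, 8, 11]
Pass 2: Select minimum 8 at index 2, swap -> [5, 8, 15, 11]


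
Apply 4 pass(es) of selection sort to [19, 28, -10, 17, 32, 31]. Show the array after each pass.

Pass 1: Select minimum -10 at index 2, swap -> [-10, 28, 19, 17, 32, 31]
Pass 2: Select minimum 17 at index 3, swap -> [-10, 17, 19, 28, 32, 31]
Pass 3: Select minimum 19 at index 2, swap -> [-10, 17, 19, 28, 32, 31]
Pass 4: Select minimum 28 at index 3, swap -> [-10, 17, 19, 28, 32, 31]


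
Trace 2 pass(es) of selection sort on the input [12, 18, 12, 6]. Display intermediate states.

Pass 1: Select minimum 6 at index 3, swap -> [6, 18, 12, 12]
Pass 2: Select minimum 12 at index 2, swap -> [6, 12, 18, 12]


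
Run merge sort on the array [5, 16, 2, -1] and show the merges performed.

Divide and conquer:
  Merge [5] + [16] -> [5, 16]
  Merge [2] + [-1] -> [-1, 2]
  Merge [5, 16] + [-1, 2] -> [-1, 2, 5, 16]


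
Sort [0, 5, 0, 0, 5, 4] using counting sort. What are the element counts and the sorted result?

Count array: [3, 0, 0, 0, 1, 2]
(count[i] = number of elements equal to i)
Cumulative count: [3, 3, 3, 3, 4, 6]
Sorted: [0, 0, 0, 4, 5, 5]


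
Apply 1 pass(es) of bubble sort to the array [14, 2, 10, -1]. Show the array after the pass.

After pass 1: [2, 10, -1, 14] (3 swaps)
Total swaps: 3


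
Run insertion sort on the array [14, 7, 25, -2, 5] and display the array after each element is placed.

First element 14 is already 'sorted'
Insert 7: shifted 1 elements -> [7, 14, 25, -2, 5]
Insert 25: shifted 0 elements -> [7, 14, 25, -2, 5]
Insert -2: shifted 3 elements -> [-2, 7, 14, 25, 5]
Insert 5: shifted 3 elements -> [-2, 5, 7, 14, 25]


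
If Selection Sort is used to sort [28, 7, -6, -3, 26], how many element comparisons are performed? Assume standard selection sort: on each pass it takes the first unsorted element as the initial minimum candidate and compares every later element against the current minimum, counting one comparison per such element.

Pass 1: scan indices 1..4 for the minimum = 4 comparison(s); min is -6, place at index 0 -> [-6, 7, 28, -3, 26]
Pass 2: scan indices 2..4 for the minimum = 3 comparison(s); min is -3, place at index 1 -> [-6, -3, 28, 7, 26]
Pass 3: scan indices 3..4 for the minimum = 2 comparison(s); min is 7, place at index 2 -> [-6, -3, 7, 28, 26]
Pass 4: scan indices 4..4 for the minimum = 1 comparison(s); min is 26, place at index 3 -> [-6, -3, 7, 26, 28]
Selection sort always scans the whole unsorted suffix, so the count is (n-1) + (n-2) + ... + 1 = n(n-1)/2 = 5*4/2 = 10 regardless of the input order.
Total comparisons: 4 + 3 + 2 + 1 = 10


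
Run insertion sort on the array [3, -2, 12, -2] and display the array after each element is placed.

First element 3 is already 'sorted'
Insert -2: shifted 1 elements -> [-2, 3, 12, -2]
Insert 12: shifted 0 elements -> [-2, 3, 12, -2]
Insert -2: shifted 2 elements -> [-2, -2, 3, 12]


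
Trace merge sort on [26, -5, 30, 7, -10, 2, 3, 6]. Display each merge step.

Divide and conquer:
  Merge [26] + [-5] -> [-5, 26]
  Merge [30] + [7] -> [7, 30]
  Merge [-5, 26] + [7, 30] -> [-5, 7, 26, 30]
  Merge [-10] + [2] -> [-10, 2]
  Merge [3] + [6] -> [3, 6]
  Merge [-10, 2] + [3, 6] -> [-10, 2, 3, 6]
  Merge [-5, 7, 26, 30] + [-10, 2, 3, 6] -> [-10, -5, 2, 3, 6, 7, 26, 30]


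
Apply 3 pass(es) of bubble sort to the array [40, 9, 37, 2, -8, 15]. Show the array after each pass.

After pass 1: [9, 37, 2, -8, 15, 40] (5 swaps)
After pass 2: [9, 2, -8, 15, 37, 40] (3 swaps)
After pass 3: [2, -8, 9, 15, 37, 40] (2 swaps)
Total swaps: 10


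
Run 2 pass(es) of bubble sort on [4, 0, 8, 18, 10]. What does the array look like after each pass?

After pass 1: [0, 4, 8, 10, 18] (2 swaps)
After pass 2: [0, 4, 8, 10, 18] (0 swaps)
Total swaps: 2


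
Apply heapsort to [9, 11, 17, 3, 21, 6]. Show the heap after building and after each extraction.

Build heap: [21, 11, 17, 3, 9, 6]
Extract 21: [17, 11, 6, 3, 9, 21]
Extract 17: [11, 9, 6, 3, 17, 21]
Extract 11: [9, 3, 6, 11, 17, 21]
Extract 9: [6, 3, 9, 11, 17, 21]
Extract 6: [3, 6, 9, 11, 17, 21]


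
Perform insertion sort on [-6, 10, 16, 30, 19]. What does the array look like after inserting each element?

First element -6 is already 'sorted'
Insert 10: shifted 0 elements -> [-6, 10, 16, 30, 19]
Insert 16: shifted 0 elements -> [-6, 10, 16, 30, 19]
Insert 30: shifted 0 elements -> [-6, 10, 16, 30, 19]
Insert 19: shifted 1 elements -> [-6, 10, 16, 19, 30]


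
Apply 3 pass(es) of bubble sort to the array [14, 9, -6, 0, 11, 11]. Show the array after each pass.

After pass 1: [9, -6, 0, 11, 11, 14] (5 swaps)
After pass 2: [-6, 0, 9, 11, 11, 14] (2 swaps)
After pass 3: [-6, 0, 9, 11, 11, 14] (0 swaps)
Total swaps: 7


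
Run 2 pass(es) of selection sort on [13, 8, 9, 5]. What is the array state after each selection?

Pass 1: Select minimum 5 at index 3, swap -> [5, 8, 9, 13]
Pass 2: Select minimum 8 at index 1, swap -> [5, 8, 9, 13]


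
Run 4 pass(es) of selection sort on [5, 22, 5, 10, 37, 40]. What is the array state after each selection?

Pass 1: Select minimum 5 at index 0, swap -> [5, 22, 5, 10, 37, 40]
Pass 2: Select minimum 5 at index 2, swap -> [5, 5, 22, 10, 37, 40]
Pass 3: Select minimum 10 at index 3, swap -> [5, 5, 10, 22, 37, 40]
Pass 4: Select minimum 22 at index 3, swap -> [5, 5, 10, 22, 37, 40]


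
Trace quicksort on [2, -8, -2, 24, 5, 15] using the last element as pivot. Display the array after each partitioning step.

Partition 1: pivot=15 at index 4 -> [2, -8, -2, 5, 15, 24]
Partition 2: pivot=5 at index 3 -> [2, -8, -2, 5, 15, 24]
Partition 3: pivot=-2 at index 1 -> [-8, -2, 2, 5, 15, 24]


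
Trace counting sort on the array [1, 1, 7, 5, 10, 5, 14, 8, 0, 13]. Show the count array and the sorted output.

Count array: [1, 2, 0, 0, 0, 2, 0, 1, 1, 0, 1, 0, 0, 1, 1]
(count[i] = number of elements equal to i)
Cumulative count: [1, 3, 3, 3, 3, 5, 5, 6, 7, 7, 8, 8, 8, 9, 10]
Sorted: [0, 1, 1, 5, 5, 7, 8, 10, 13, 14]


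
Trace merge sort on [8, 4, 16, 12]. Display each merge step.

Divide and conquer:
  Merge [8] + [4] -> [4, 8]
  Merge [16] + [12] -> [12, 16]
  Merge [4, 8] + [12, 16] -> [4, 8, 12, 16]


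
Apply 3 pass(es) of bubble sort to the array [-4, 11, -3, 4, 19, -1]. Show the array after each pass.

After pass 1: [-4, -3, 4, 11, -1, 19] (3 swaps)
After pass 2: [-4, -3, 4, -1, 11, 19] (1 swaps)
After pass 3: [-4, -3, -1, 4, 11, 19] (1 swaps)
Total swaps: 5


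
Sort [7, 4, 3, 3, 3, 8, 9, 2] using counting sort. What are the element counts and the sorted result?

Count array: [0, 0, 1, 3, 1, 0, 0, 1, 1, 1]
(count[i] = number of elements equal to i)
Cumulative count: [0, 0, 1, 4, 5, 5, 5, 6, 7, 8]
Sorted: [2, 3, 3, 3, 4, 7, 8, 9]


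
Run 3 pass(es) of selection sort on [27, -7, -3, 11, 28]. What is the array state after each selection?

Pass 1: Select minimum -7 at index 1, swap -> [-7, 27, -3, 11, 28]
Pass 2: Select minimum -3 at index 2, swap -> [-7, -3, 27, 11, 28]
Pass 3: Select minimum 11 at index 3, swap -> [-7, -3, 11, 27, 28]


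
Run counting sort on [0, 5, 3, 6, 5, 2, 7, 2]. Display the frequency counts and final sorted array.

Count array: [1, 0, 2, 1, 0, 2, 1, 1]
(count[i] = number of elements equal to i)
Cumulative count: [1, 1, 3, 4, 4, 6, 7, 8]
Sorted: [0, 2, 2, 3, 5, 5, 6, 7]


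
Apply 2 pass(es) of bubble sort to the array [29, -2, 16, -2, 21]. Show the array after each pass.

After pass 1: [-2, 16, -2, 21, 29] (4 swaps)
After pass 2: [-2, -2, 16, 21, 29] (1 swaps)
Total swaps: 5


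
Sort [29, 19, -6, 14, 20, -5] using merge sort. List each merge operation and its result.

Divide and conquer:
  Merge [19] + [-6] -> [-6, 19]
  Merge [29] + [-6, 19] -> [-6, 19, 29]
  Merge [20] + [-5] -> [-5, 20]
  Merge [14] + [-5, 20] -> [-5, 14, 20]
  Merge [-6, 19, 29] + [-5, 14, 20] -> [-6, -5, 14, 19, 20, 29]


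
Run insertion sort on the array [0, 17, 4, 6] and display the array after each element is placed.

First element 0 is already 'sorted'
Insert 17: shifted 0 elements -> [0, 17, 4, 6]
Insert 4: shifted 1 elements -> [0, 4, 17, 6]
Insert 6: shifted 1 elements -> [0, 4, 6, 17]


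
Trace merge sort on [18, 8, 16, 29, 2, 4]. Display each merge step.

Divide and conquer:
  Merge [8] + [16] -> [8, 16]
  Merge [18] + [8, 16] -> [8, 16, 18]
  Merge [2] + [4] -> [2, 4]
  Merge [29] + [2, 4] -> [2, 4, 29]
  Merge [8, 16, 18] + [2, 4, 29] -> [2, 4, 8, 16, 18, 29]


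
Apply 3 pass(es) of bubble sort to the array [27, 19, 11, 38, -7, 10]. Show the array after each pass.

After pass 1: [19, 11, 27, -7, 10, 38] (4 swaps)
After pass 2: [11, 19, -7, 10, 27, 38] (3 swaps)
After pass 3: [11, -7, 10, 19, 27, 38] (2 swaps)
Total swaps: 9


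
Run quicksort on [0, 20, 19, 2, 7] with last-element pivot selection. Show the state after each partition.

Partition 1: pivot=7 at index 2 -> [0, 2, 7, 20, 19]
Partition 2: pivot=2 at index 1 -> [0, 2, 7, 20, 19]
Partition 3: pivot=19 at index 3 -> [0, 2, 7, 19, 20]


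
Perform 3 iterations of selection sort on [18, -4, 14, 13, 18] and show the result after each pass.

Pass 1: Select minimum -4 at index 1, swap -> [-4, 18, 14, 13, 18]
Pass 2: Select minimum 13 at index 3, swap -> [-4, 13, 14, 18, 18]
Pass 3: Select minimum 14 at index 2, swap -> [-4, 13, 14, 18, 18]


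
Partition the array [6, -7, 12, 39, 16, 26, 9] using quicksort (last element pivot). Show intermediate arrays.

Partition 1: pivot=9 at index 2 -> [6, -7, 9, 39, 16, 26, 12]
Partition 2: pivot=-7 at index 0 -> [-7, 6, 9, 39, 16, 26, 12]
Partition 3: pivot=12 at index 3 -> [-7, 6, 9, 12, 16, 26, 39]
Partition 4: pivot=39 at index 6 -> [-7, 6, 9, 12, 16, 26, 39]
Partition 5: pivot=26 at index 5 -> [-7, 6, 9, 12, 16, 26, 39]


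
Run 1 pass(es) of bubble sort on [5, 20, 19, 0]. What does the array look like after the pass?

After pass 1: [5, 19, 0, 20] (2 swaps)
Total swaps: 2


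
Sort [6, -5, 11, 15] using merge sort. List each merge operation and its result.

Divide and conquer:
  Merge [6] + [-5] -> [-5, 6]
  Merge [11] + [15] -> [11, 15]
  Merge [-5, 6] + [11, 15] -> [-5, 6, 11, 15]


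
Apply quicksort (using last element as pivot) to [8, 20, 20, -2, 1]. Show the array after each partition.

Partition 1: pivot=1 at index 1 -> [-2, 1, 20, 8, 20]
Partition 2: pivot=20 at index 4 -> [-2, 1, 20, 8, 20]
Partition 3: pivot=8 at index 2 -> [-2, 1, 8, 20, 20]


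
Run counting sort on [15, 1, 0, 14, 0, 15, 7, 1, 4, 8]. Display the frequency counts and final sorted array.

Count array: [2, 2, 0, 0, 1, 0, 0, 1, 1, 0, 0, 0, 0, 0, 1, 2]
(count[i] = number of elements equal to i)
Cumulative count: [2, 4, 4, 4, 5, 5, 5, 6, 7, 7, 7, 7, 7, 7, 8, 10]
Sorted: [0, 0, 1, 1, 4, 7, 8, 14, 15, 15]


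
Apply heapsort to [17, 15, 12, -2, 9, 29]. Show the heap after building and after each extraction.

Build heap: [29, 15, 17, -2, 9, 12]
Extract 29: [17, 15, 12, -2, 9, 29]
Extract 17: [15, 9, 12, -2, 17, 29]
Extract 15: [12, 9, -2, 15, 17, 29]
Extract 12: [9, -2, 12, 15, 17, 29]
Extract 9: [-2, 9, 12, 15, 17, 29]


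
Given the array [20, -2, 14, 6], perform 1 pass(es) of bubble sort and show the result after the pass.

After pass 1: [-2, 14, 6, 20] (3 swaps)
Total swaps: 3


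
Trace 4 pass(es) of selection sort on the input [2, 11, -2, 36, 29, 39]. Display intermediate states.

Pass 1: Select minimum -2 at index 2, swap -> [-2, 11, 2, 36, 29, 39]
Pass 2: Select minimum 2 at index 2, swap -> [-2, 2, 11, 36, 29, 39]
Pass 3: Select minimum 11 at index 2, swap -> [-2, 2, 11, 36, 29, 39]
Pass 4: Select minimum 29 at index 4, swap -> [-2, 2, 11, 29, 36, 39]


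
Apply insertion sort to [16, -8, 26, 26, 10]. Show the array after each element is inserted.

First element 16 is already 'sorted'
Insert -8: shifted 1 elements -> [-8, 16, 26, 26, 10]
Insert 26: shifted 0 elements -> [-8, 16, 26, 26, 10]
Insert 26: shifted 0 elements -> [-8, 16, 26, 26, 10]
Insert 10: shifted 3 elements -> [-8, 10, 16, 26, 26]


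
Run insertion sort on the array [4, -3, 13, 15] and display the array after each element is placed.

First element 4 is already 'sorted'
Insert -3: shifted 1 elements -> [-3, 4, 13, 15]
Insert 13: shifted 0 elements -> [-3, 4, 13, 15]
Insert 15: shifted 0 elements -> [-3, 4, 13, 15]


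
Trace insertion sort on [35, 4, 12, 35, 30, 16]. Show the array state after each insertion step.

First element 35 is already 'sorted'
Insert 4: shifted 1 elements -> [4, 35, 12, 35, 30, 16]
Insert 12: shifted 1 elements -> [4, 12, 35, 35, 30, 16]
Insert 35: shifted 0 elements -> [4, 12, 35, 35, 30, 16]
Insert 30: shifted 2 elements -> [4, 12, 30, 35, 35, 16]
Insert 16: shifted 3 elements -> [4, 12, 16, 30, 35, 35]


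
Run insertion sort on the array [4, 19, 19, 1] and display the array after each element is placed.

First element 4 is already 'sorted'
Insert 19: shifted 0 elements -> [4, 19, 19, 1]
Insert 19: shifted 0 elements -> [4, 19, 19, 1]
Insert 1: shifted 3 elements -> [1, 4, 19, 19]


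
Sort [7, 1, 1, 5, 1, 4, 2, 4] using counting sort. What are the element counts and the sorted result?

Count array: [0, 3, 1, 0, 2, 1, 0, 1]
(count[i] = number of elements equal to i)
Cumulative count: [0, 3, 4, 4, 6, 7, 7, 8]
Sorted: [1, 1, 1, 2, 4, 4, 5, 7]


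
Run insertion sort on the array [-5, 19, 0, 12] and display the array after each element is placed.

First element -5 is already 'sorted'
Insert 19: shifted 0 elements -> [-5, 19, 0, 12]
Insert 0: shifted 1 elements -> [-5, 0, 19, 12]
Insert 12: shifted 1 elements -> [-5, 0, 12, 19]


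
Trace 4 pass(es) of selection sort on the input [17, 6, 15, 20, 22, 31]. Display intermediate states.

Pass 1: Select minimum 6 at index 1, swap -> [6, 17, 15, 20, 22, 31]
Pass 2: Select minimum 15 at index 2, swap -> [6, 15, 17, 20, 22, 31]
Pass 3: Select minimum 17 at index 2, swap -> [6, 15, 17, 20, 22, 31]
Pass 4: Select minimum 20 at index 3, swap -> [6, 15, 17, 20, 22, 31]


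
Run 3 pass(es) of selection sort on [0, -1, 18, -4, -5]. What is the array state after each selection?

Pass 1: Select minimum -5 at index 4, swap -> [-5, -1, 18, -4, 0]
Pass 2: Select minimum -4 at index 3, swap -> [-5, -4, 18, -1, 0]
Pass 3: Select minimum -1 at index 3, swap -> [-5, -4, -1, 18, 0]


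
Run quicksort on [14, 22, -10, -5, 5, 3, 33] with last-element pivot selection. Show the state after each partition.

Partition 1: pivot=33 at index 6 -> [14, 22, -10, -5, 5, 3, 33]
Partition 2: pivot=3 at index 2 -> [-10, -5, 3, 22, 5, 14, 33]
Partition 3: pivot=-5 at index 1 -> [-10, -5, 3, 22, 5, 14, 33]
Partition 4: pivot=14 at index 4 -> [-10, -5, 3, 5, 14, 22, 33]


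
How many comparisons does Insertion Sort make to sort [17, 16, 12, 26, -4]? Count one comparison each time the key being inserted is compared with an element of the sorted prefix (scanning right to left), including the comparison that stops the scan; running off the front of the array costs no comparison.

Insert 16: 17 > 16 (shift), reached front = 1 comparison(s) -> [16, 17, 12, 26, -4]
Insert 12: 17 > 12 (shift), 16 > 12 (shift), reached front = 2 comparison(s) -> [12, 16, 17, 26, -4]
Insert 26: 17 <= 26 (stop) = 1 comparison(s) -> [12, 16, 17, 26, -4]
Insert -4: 26 > -4 (shift), 17 > -4 (shift), 16 > -4 (shift), 12 > -4 (shift), reached front = 4 comparison(s) -> [-4, 12, 16, 17, 26]
Total comparisons: 1 + 2 + 1 + 4 = 8


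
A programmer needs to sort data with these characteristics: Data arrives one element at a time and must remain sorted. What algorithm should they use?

Best choice: Insertion sort
Reason: Insertion sort naturally handles online/streaming input by inserting each new element into sorted position


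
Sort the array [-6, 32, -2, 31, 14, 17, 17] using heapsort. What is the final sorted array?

Build heap: [32, 31, 17, -6, 14, -2, 17]
Extract 32: [31, 17, 17, -6, 14, -2, 32]
Extract 31: [17, 14, 17, -6, -2, 31, 32]
Extract 17: [17, 14, -2, -6, 17, 31, 32]
Extract 17: [14, -6, -2, 17, 17, 31, 32]
Extract 14: [-2, -6, 14, 17, 17, 31, 32]
Extract -2: [-6, -2, 14, 17, 17, 31, 32]


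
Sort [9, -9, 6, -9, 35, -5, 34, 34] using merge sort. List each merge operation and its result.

Divide and conquer:
  Merge [9] + [-9] -> [-9, 9]
  Merge [6] + [-9] -> [-9, 6]
  Merge [-9, 9] + [-9, 6] -> [-9, -9, 6, 9]
  Merge [35] + [-5] -> [-5, 35]
  Merge [34] + [34] -> [34, 34]
  Merge [-5, 35] + [34, 34] -> [-5, 34, 34, 35]
  Merge [-9, -9, 6, 9] + [-5, 34, 34, 35] -> [-9, -9, -5, 6, 9, 34, 34, 35]


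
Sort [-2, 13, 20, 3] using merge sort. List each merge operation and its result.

Divide and conquer:
  Merge [-2] + [13] -> [-2, 13]
  Merge [20] + [3] -> [3, 20]
  Merge [-2, 13] + [3, 20] -> [-2, 3, 13, 20]


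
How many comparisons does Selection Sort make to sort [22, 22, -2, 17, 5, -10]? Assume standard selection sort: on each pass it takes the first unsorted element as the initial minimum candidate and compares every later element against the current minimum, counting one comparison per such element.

Pass 1: scan indices 1..5 for the minimum = 5 comparison(s); min is -10, place at index 0 -> [-10, 22, -2, 17, 5, 22]
Pass 2: scan indices 2..5 for the minimum = 4 comparison(s); min is -2, place at index 1 -> [-10, -2, 22, 17, 5, 22]
Pass 3: scan indices 3..5 for the minimum = 3 comparison(s); min is 5, place at index 2 -> [-10, -2, 5, 17, 22, 22]
Pass 4: scan indices 4..5 for the minimum = 2 comparison(s); min is 17, place at index 3 -> [-10, -2, 5, 17, 22, 22]
Pass 5: scan indices 5..5 for the minimum = 1 comparison(s); min is 22, place at index 4 -> [-10, -2, 5, 17, 22, 22]
Selection sort always scans the whole unsorted suffix, so the count is (n-1) + (n-2) + ... + 1 = n(n-1)/2 = 6*5/2 = 15 regardless of the input order.
Total comparisons: 5 + 4 + 3 + 2 + 1 = 15


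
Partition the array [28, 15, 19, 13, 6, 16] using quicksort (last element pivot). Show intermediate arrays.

Partition 1: pivot=16 at index 3 -> [15, 13, 6, 16, 19, 28]
Partition 2: pivot=6 at index 0 -> [6, 13, 15, 16, 19, 28]
Partition 3: pivot=15 at index 2 -> [6, 13, 15, 16, 19, 28]
Partition 4: pivot=28 at index 5 -> [6, 13, 15, 16, 19, 28]


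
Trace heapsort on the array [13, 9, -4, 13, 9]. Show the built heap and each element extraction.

Build heap: [13, 13, -4, 9, 9]
Extract 13: [13, 9, -4, 9, 13]
Extract 13: [9, 9, -4, 13, 13]
Extract 9: [9, -4, 9, 13, 13]
Extract 9: [-4, 9, 9, 13, 13]


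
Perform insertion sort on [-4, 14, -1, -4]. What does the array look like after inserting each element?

First element -4 is already 'sorted'
Insert 14: shifted 0 elements -> [-4, 14, -1, -4]
Insert -1: shifted 1 elements -> [-4, -1, 14, -4]
Insert -4: shifted 2 elements -> [-4, -4, -1, 14]


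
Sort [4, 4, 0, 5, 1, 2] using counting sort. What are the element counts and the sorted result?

Count array: [1, 1, 1, 0, 2, 1]
(count[i] = number of elements equal to i)
Cumulative count: [1, 2, 3, 3, 5, 6]
Sorted: [0, 1, 2, 4, 4, 5]


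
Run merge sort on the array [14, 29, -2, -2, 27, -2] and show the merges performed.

Divide and conquer:
  Merge [29] + [-2] -> [-2, 29]
  Merge [14] + [-2, 29] -> [-2, 14, 29]
  Merge [27] + [-2] -> [-2, 27]
  Merge [-2] + [-2, 27] -> [-2, -2, 27]
  Merge [-2, 14, 29] + [-2, -2, 27] -> [-2, -2, -2, 14, 27, 29]


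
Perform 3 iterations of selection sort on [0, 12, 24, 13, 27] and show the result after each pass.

Pass 1: Select minimum 0 at index 0, swap -> [0, 12, 24, 13, 27]
Pass 2: Select minimum 12 at index 1, swap -> [0, 12, 24, 13, 27]
Pass 3: Select minimum 13 at index 3, swap -> [0, 12, 13, 24, 27]


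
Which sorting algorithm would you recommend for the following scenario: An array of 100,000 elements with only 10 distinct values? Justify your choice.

Best choice: 3-way quicksort or Counting sort
Reason: 3-way (Dutch national flag) partitioning groups every copy of the pivot together, so with only d=10 distinct keys quicksort finishes in O(n log d) expected time, which is effectively linear; counting sort runs in O(n + k) where k is the size of the key range (not the number of distinct values), so it is linear when the 10 values are integers drawn from a small known range


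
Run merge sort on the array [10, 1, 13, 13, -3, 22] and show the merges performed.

Divide and conquer:
  Merge [1] + [13] -> [1, 13]
  Merge [10] + [1, 13] -> [1, 10, 13]
  Merge [-3] + [22] -> [-3, 22]
  Merge [13] + [-3, 22] -> [-3, 13, 22]
  Merge [1, 10, 13] + [-3, 13, 22] -> [-3, 1, 10, 13, 13, 22]


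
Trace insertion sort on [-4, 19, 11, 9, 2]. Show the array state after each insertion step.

First element -4 is already 'sorted'
Insert 19: shifted 0 elements -> [-4, 19, 11, 9, 2]
Insert 11: shifted 1 elements -> [-4, 11, 19, 9, 2]
Insert 9: shifted 2 elements -> [-4, 9, 11, 19, 2]
Insert 2: shifted 3 elements -> [-4, 2, 9, 11, 19]


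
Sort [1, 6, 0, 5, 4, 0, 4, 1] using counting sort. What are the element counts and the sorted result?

Count array: [2, 2, 0, 0, 2, 1, 1]
(count[i] = number of elements equal to i)
Cumulative count: [2, 4, 4, 4, 6, 7, 8]
Sorted: [0, 0, 1, 1, 4, 4, 5, 6]


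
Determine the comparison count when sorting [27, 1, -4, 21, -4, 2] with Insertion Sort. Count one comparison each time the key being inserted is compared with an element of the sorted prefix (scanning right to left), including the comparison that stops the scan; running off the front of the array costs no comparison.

Insert 1: 27 > 1 (shift), reached front = 1 comparison(s) -> [1, 27, -4, 21, -4, 2]
Insert -4: 27 > -4 (shift), 1 > -4 (shift), reached front = 2 comparison(s) -> [-4, 1, 27, 21, -4, 2]
Insert 21: 27 > 21 (shift), 1 <= 21 (stop) = 2 comparison(s) -> [-4, 1, 21, 27, -4, 2]
Insert -4: 27 > -4 (shift), 21 > -4 (shift), 1 > -4 (shift), -4 <= -4 (stop) = 4 comparison(s) -> [-4, -4, 1, 21, 27, 2]
Insert 2: 27 > 2 (shift), 21 > 2 (shift), 1 <= 2 (stop) = 3 comparison(s) -> [-4, -4, 1, 2, 21, 27]
Total comparisons: 1 + 2 + 2 + 4 + 3 = 12


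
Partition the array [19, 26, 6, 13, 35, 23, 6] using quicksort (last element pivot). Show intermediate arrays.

Partition 1: pivot=6 at index 1 -> [6, 6, 19, 13, 35, 23, 26]
Partition 2: pivot=26 at index 5 -> [6, 6, 19, 13, 23, 26, 35]
Partition 3: pivot=23 at index 4 -> [6, 6, 19, 13, 23, 26, 35]
Partition 4: pivot=13 at index 2 -> [6, 6, 13, 19, 23, 26, 35]


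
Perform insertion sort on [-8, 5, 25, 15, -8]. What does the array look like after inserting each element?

First element -8 is already 'sorted'
Insert 5: shifted 0 elements -> [-8, 5, 25, 15, -8]
Insert 25: shifted 0 elements -> [-8, 5, 25, 15, -8]
Insert 15: shifted 1 elements -> [-8, 5, 15, 25, -8]
Insert -8: shifted 3 elements -> [-8, -8, 5, 15, 25]


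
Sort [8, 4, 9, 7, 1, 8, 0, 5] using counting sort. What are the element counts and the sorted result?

Count array: [1, 1, 0, 0, 1, 1, 0, 1, 2, 1]
(count[i] = number of elements equal to i)
Cumulative count: [1, 2, 2, 2, 3, 4, 4, 5, 7, 8]
Sorted: [0, 1, 4, 5, 7, 8, 8, 9]


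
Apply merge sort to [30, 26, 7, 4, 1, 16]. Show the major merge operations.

Divide and conquer:
  Merge [26] + [7] -> [7, 26]
  Merge [30] + [7, 26] -> [7, 26, 30]
  Merge [1] + [16] -> [1, 16]
  Merge [4] + [1, 16] -> [1, 4, 16]
  Merge [7, 26, 30] + [1, 4, 16] -> [1, 4, 7, 16, 26, 30]


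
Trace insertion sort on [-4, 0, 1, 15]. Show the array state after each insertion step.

First element -4 is already 'sorted'
Insert 0: shifted 0 elements -> [-4, 0, 1, 15]
Insert 1: shifted 0 elements -> [-4, 0, 1, 15]
Insert 15: shifted 0 elements -> [-4, 0, 1, 15]


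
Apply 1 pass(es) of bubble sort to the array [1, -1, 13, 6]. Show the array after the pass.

After pass 1: [-1, 1, 6, 13] (2 swaps)
Total swaps: 2


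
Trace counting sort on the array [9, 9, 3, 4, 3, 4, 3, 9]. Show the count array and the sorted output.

Count array: [0, 0, 0, 3, 2, 0, 0, 0, 0, 3]
(count[i] = number of elements equal to i)
Cumulative count: [0, 0, 0, 3, 5, 5, 5, 5, 5, 8]
Sorted: [3, 3, 3, 4, 4, 9, 9, 9]


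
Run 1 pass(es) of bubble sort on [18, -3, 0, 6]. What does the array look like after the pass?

After pass 1: [-3, 0, 6, 18] (3 swaps)
Total swaps: 3


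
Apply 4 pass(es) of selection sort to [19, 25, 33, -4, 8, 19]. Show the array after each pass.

Pass 1: Select minimum -4 at index 3, swap -> [-4, 25, 33, 19, 8, 19]
Pass 2: Select minimum 8 at index 4, swap -> [-4, 8, 33, 19, 25, 19]
Pass 3: Select minimum 19 at index 3, swap -> [-4, 8, 19, 33, 25, 19]
Pass 4: Select minimum 19 at index 5, swap -> [-4, 8, 19, 19, 25, 33]


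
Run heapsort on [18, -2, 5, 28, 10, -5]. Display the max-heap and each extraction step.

Build heap: [28, 18, 5, -2, 10, -5]
Extract 28: [18, 10, 5, -2, -5, 28]
Extract 18: [10, -2, 5, -5, 18, 28]
Extract 10: [5, -2, -5, 10, 18, 28]
Extract 5: [-2, -5, 5, 10, 18, 28]
Extract -2: [-5, -2, 5, 10, 18, 28]


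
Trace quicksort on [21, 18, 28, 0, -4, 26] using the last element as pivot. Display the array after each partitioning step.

Partition 1: pivot=26 at index 4 -> [21, 18, 0, -4, 26, 28]
Partition 2: pivot=-4 at index 0 -> [-4, 18, 0, 21, 26, 28]
Partition 3: pivot=21 at index 3 -> [-4, 18, 0, 21, 26, 28]
Partition 4: pivot=0 at index 1 -> [-4, 0, 18, 21, 26, 28]


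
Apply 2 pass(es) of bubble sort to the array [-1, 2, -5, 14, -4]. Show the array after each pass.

After pass 1: [-1, -5, 2, -4, 14] (2 swaps)
After pass 2: [-5, -1, -4, 2, 14] (2 swaps)
Total swaps: 4


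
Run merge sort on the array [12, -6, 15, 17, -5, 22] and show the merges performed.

Divide and conquer:
  Merge [-6] + [15] -> [-6, 15]
  Merge [12] + [-6, 15] -> [-6, 12, 15]
  Merge [-5] + [22] -> [-5, 22]
  Merge [17] + [-5, 22] -> [-5, 17, 22]
  Merge [-6, 12, 15] + [-5, 17, 22] -> [-6, -5, 12, 15, 17, 22]


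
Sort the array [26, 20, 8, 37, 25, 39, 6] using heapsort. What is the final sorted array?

Build heap: [39, 37, 26, 20, 25, 8, 6]
Extract 39: [37, 25, 26, 20, 6, 8, 39]
Extract 37: [26, 25, 8, 20, 6, 37, 39]
Extract 26: [25, 20, 8, 6, 26, 37, 39]
Extract 25: [20, 6, 8, 25, 26, 37, 39]
Extract 20: [8, 6, 20, 25, 26, 37, 39]
Extract 8: [6, 8, 20, 25, 26, 37, 39]


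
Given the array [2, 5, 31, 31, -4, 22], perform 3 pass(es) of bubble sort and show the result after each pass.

After pass 1: [2, 5, 31, -4, 22, 31] (2 swaps)
After pass 2: [2, 5, -4, 22, 31, 31] (2 swaps)
After pass 3: [2, -4, 5, 22, 31, 31] (1 swaps)
Total swaps: 5


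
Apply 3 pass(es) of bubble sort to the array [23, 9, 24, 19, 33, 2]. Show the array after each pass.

After pass 1: [9, 23, 19, 24, 2, 33] (3 swaps)
After pass 2: [9, 19, 23, 2, 24, 33] (2 swaps)
After pass 3: [9, 19, 2, 23, 24, 33] (1 swaps)
Total swaps: 6


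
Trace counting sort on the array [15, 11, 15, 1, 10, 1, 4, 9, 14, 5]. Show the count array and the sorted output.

Count array: [0, 2, 0, 0, 1, 1, 0, 0, 0, 1, 1, 1, 0, 0, 1, 2]
(count[i] = number of elements equal to i)
Cumulative count: [0, 2, 2, 2, 3, 4, 4, 4, 4, 5, 6, 7, 7, 7, 8, 10]
Sorted: [1, 1, 4, 5, 9, 10, 11, 14, 15, 15]


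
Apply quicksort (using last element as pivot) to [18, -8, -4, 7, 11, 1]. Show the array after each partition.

Partition 1: pivot=1 at index 2 -> [-8, -4, 1, 7, 11, 18]
Partition 2: pivot=-4 at index 1 -> [-8, -4, 1, 7, 11, 18]
Partition 3: pivot=18 at index 5 -> [-8, -4, 1, 7, 11, 18]
Partition 4: pivot=11 at index 4 -> [-8, -4, 1, 7, 11, 18]


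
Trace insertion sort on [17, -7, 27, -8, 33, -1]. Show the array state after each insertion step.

First element 17 is already 'sorted'
Insert -7: shifted 1 elements -> [-7, 17, 27, -8, 33, -1]
Insert 27: shifted 0 elements -> [-7, 17, 27, -8, 33, -1]
Insert -8: shifted 3 elements -> [-8, -7, 17, 27, 33, -1]
Insert 33: shifted 0 elements -> [-8, -7, 17, 27, 33, -1]
Insert -1: shifted 3 elements -> [-8, -7, -1, 17, 27, 33]


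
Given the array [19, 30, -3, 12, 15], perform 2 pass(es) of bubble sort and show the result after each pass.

After pass 1: [19, -3, 12, 15, 30] (3 swaps)
After pass 2: [-3, 12, 15, 19, 30] (3 swaps)
Total swaps: 6
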